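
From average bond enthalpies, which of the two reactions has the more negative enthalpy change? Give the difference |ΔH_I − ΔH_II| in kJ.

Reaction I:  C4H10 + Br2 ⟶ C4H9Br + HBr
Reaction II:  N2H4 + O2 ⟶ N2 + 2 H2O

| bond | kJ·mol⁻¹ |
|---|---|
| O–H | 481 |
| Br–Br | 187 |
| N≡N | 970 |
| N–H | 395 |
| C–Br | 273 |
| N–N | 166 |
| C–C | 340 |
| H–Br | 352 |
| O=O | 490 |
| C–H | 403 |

Reaction II, by 623 kJ

Reaction I:
  Bonds broken (reactants):
    Br–Br: 1 × 187 = 187
    C–C: 3 × 340 = 1020
    C–H: 10 × 403 = 4030
    Σ(broken) = 5237 kJ
  Bonds formed (products):
    C–Br: 1 × 273 = 273
    C–C: 3 × 340 = 1020
    C–H: 9 × 403 = 3627
    H–Br: 1 × 352 = 352
    Σ(formed) = 5272 kJ
  ΔH_I = 5237 − 5272 = −35 kJ
Reaction II:
  Bonds broken (reactants):
    N–H: 4 × 395 = 1580
    N–N: 1 × 166 = 166
    O=O: 1 × 490 = 490
    Σ(broken) = 2236 kJ
  Bonds formed (products):
    N≡N: 1 × 970 = 970
    O–H: 4 × 481 = 1924
    Σ(formed) = 2894 kJ
  ΔH_II = 2236 − 2894 = −658 kJ
ΔH_I − ΔH_II = +623 kJ, so reaction II has the more negative ΔH; |ΔH_I − ΔH_II| = 623 kJ.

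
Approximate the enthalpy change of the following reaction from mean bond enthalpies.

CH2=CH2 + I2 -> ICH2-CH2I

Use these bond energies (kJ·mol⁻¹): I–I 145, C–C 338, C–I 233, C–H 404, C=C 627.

Bonds broken (reactants):
  C–H: 4 × 404 = 1616
  C=C: 1 × 627 = 627
  I–I: 1 × 145 = 145
  Σ(broken) = 2388 kJ
Bonds formed (products):
  C–C: 1 × 338 = 338
  C–H: 4 × 404 = 1616
  C–I: 2 × 233 = 466
  Σ(formed) = 2420 kJ
ΔH = Σ(broken) − Σ(formed) = 2388 − 2420 = −32 kJ

ΔH ≈ −32 kJ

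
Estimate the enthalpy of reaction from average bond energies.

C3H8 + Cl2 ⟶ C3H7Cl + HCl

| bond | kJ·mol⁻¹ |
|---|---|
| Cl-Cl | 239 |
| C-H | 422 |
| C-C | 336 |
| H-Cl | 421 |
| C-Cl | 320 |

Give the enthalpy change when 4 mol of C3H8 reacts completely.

Bonds broken (reactants):
  C-C: 2 × 336 = 672
  C-H: 8 × 422 = 3376
  Cl-Cl: 1 × 239 = 239
  Σ(broken) = 4287 kJ
Bonds formed (products):
  C-C: 2 × 336 = 672
  C-Cl: 1 × 320 = 320
  C-H: 7 × 422 = 2954
  H-Cl: 1 × 421 = 421
  Σ(formed) = 4367 kJ
ΔH = Σ(broken) − Σ(formed) = 4287 − 4367 = −80 kJ
For 4× the reaction as written: 4 × (−80) = −320 kJ

ΔH = −320 kJ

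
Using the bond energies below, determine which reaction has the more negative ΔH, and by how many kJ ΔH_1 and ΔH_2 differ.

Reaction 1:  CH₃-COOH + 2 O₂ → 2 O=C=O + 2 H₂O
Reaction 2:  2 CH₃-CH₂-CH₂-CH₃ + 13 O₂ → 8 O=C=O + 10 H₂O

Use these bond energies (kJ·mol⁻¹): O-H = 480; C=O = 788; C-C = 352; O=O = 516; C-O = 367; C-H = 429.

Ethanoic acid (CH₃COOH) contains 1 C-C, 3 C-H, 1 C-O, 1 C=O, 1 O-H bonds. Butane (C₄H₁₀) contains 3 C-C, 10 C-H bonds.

Reaction 1:
  Bonds broken (reactants):
    C-C: 1 × 352 = 352
    C-H: 3 × 429 = 1287
    C-O: 1 × 367 = 367
    C=O: 1 × 788 = 788
    O-H: 1 × 480 = 480
    O=O: 2 × 516 = 1032
    Σ(broken) = 4306 kJ
  Bonds formed (products):
    C=O: 4 × 788 = 3152
    O-H: 4 × 480 = 1920
    Σ(formed) = 5072 kJ
  ΔH_1 = 4306 − 5072 = −766 kJ
Reaction 2:
  Bonds broken (reactants):
    C-C: 6 × 352 = 2112
    C-H: 20 × 429 = 8580
    O=O: 13 × 516 = 6708
    Σ(broken) = 17400 kJ
  Bonds formed (products):
    C=O: 16 × 788 = 12608
    O-H: 20 × 480 = 9600
    Σ(formed) = 22208 kJ
  ΔH_2 = 17400 − 22208 = −4808 kJ
ΔH_1 − ΔH_2 = +4042 kJ, so reaction 2 has the more negative ΔH; |ΔH_1 − ΔH_2| = 4042 kJ.

Reaction 2, by 4042 kJ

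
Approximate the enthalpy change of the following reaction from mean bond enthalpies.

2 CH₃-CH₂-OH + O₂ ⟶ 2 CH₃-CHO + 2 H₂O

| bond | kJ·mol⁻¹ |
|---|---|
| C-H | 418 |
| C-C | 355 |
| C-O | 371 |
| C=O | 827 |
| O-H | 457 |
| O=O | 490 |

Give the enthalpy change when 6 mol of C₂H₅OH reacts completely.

Bonds broken (reactants):
  C-C: 2 × 355 = 710
  C-H: 10 × 418 = 4180
  C-O: 2 × 371 = 742
  O-H: 2 × 457 = 914
  O=O: 1 × 490 = 490
  Σ(broken) = 7036 kJ
Bonds formed (products):
  C-C: 2 × 355 = 710
  C-H: 8 × 418 = 3344
  C=O: 2 × 827 = 1654
  O-H: 4 × 457 = 1828
  Σ(formed) = 7536 kJ
ΔH = Σ(broken) − Σ(formed) = 7036 − 7536 = −500 kJ
For 3× the reaction as written: 3 × (−500) = −1500 kJ

ΔH = −1500 kJ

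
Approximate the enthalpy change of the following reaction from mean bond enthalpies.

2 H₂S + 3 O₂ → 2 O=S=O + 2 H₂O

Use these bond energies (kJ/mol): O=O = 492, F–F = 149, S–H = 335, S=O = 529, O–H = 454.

ΔH ≈ −1116 kJ

Bonds broken (reactants):
  O=O: 3 × 492 = 1476
  S–H: 4 × 335 = 1340
  Σ(broken) = 2816 kJ
Bonds formed (products):
  O–H: 4 × 454 = 1816
  S=O: 4 × 529 = 2116
  Σ(formed) = 3932 kJ
ΔH = Σ(broken) − Σ(formed) = 2816 − 3932 = −1116 kJ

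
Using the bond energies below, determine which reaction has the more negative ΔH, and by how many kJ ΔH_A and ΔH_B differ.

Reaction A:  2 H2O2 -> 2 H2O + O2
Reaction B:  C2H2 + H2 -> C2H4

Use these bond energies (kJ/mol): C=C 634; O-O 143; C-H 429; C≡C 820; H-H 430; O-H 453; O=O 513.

Reaction A:
  Bonds broken (reactants):
    O-H: 4 × 453 = 1812
    O-O: 2 × 143 = 286
    Σ(broken) = 2098 kJ
  Bonds formed (products):
    O-H: 4 × 453 = 1812
    O=O: 1 × 513 = 513
    Σ(formed) = 2325 kJ
  ΔH_A = 2098 − 2325 = −227 kJ
Reaction B:
  Bonds broken (reactants):
    C≡C: 1 × 820 = 820
    C-H: 2 × 429 = 858
    H-H: 1 × 430 = 430
    Σ(broken) = 2108 kJ
  Bonds formed (products):
    C-H: 4 × 429 = 1716
    C=C: 1 × 634 = 634
    Σ(formed) = 2350 kJ
  ΔH_B = 2108 − 2350 = −242 kJ
ΔH_A − ΔH_B = +15 kJ, so reaction B has the more negative ΔH; |ΔH_A − ΔH_B| = 15 kJ.

Reaction B, by 15 kJ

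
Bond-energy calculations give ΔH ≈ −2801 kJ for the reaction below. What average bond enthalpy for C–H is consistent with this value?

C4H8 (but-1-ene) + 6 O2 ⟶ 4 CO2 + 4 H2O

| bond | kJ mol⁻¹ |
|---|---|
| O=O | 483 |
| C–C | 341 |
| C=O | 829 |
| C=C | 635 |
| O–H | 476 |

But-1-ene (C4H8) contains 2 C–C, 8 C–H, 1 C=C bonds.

D(C–H) ≈ 428 kJ/mol

Let D be the C–H bond energy.
Σ(broken) = 2×341 + 8×D + 1×635 + 6×483 = 4215 + 8D
Σ(formed) = 8×829 + 8×476 = 10440
ΔH = Σ(broken) − Σ(formed) = (4215 + 8D) − (10440) = −6225 + 8D
Setting this equal to −2801 kJ gives 8D = 3424, so D = 428 kJ/mol.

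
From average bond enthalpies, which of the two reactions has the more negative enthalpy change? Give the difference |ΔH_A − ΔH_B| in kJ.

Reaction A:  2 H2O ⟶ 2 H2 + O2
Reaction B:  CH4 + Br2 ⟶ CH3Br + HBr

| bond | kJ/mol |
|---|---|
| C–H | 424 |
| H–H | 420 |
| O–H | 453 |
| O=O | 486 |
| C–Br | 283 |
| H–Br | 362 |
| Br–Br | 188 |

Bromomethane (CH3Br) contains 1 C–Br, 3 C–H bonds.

Reaction A:
  Bonds broken (reactants):
    O–H: 4 × 453 = 1812
    Σ(broken) = 1812 kJ
  Bonds formed (products):
    H–H: 2 × 420 = 840
    O=O: 1 × 486 = 486
    Σ(formed) = 1326 kJ
  ΔH_A = 1812 − 1326 = +486 kJ
Reaction B:
  Bonds broken (reactants):
    Br–Br: 1 × 188 = 188
    C–H: 4 × 424 = 1696
    Σ(broken) = 1884 kJ
  Bonds formed (products):
    C–Br: 1 × 283 = 283
    C–H: 3 × 424 = 1272
    H–Br: 1 × 362 = 362
    Σ(formed) = 1917 kJ
  ΔH_B = 1884 − 1917 = −33 kJ
ΔH_A − ΔH_B = +519 kJ, so reaction B has the more negative ΔH; |ΔH_A − ΔH_B| = 519 kJ.

Reaction B, by 519 kJ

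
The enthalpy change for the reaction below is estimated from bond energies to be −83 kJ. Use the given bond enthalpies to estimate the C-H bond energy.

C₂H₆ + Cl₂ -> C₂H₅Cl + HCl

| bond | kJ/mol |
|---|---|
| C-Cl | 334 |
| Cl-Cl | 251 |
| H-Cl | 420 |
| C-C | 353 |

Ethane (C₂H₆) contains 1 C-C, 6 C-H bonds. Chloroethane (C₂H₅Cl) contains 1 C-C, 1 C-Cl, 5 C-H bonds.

D(C-H) ≈ 420 kJ/mol

Let D be the C-H bond energy.
Σ(broken) = 1×353 + 6×D + 1×251 = 604 + 6D
Σ(formed) = 1×353 + 1×334 + 5×D + 1×420 = 1107 + 5D
ΔH = Σ(broken) − Σ(formed) = (604 + 6D) − (1107 + 5D) = −503 + D
Setting this equal to −83 kJ gives D = 420 kJ/mol.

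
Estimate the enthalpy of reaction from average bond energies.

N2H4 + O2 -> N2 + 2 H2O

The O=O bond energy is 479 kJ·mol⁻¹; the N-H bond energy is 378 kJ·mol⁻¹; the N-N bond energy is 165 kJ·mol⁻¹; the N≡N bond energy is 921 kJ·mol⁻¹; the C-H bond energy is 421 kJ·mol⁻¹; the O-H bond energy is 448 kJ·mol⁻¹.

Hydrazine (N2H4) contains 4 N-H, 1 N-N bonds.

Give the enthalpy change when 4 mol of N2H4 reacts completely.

ΔH = −2228 kJ

Bonds broken (reactants):
  N-H: 4 × 378 = 1512
  N-N: 1 × 165 = 165
  O=O: 1 × 479 = 479
  Σ(broken) = 2156 kJ
Bonds formed (products):
  N≡N: 1 × 921 = 921
  O-H: 4 × 448 = 1792
  Σ(formed) = 2713 kJ
ΔH = Σ(broken) − Σ(formed) = 2156 − 2713 = −557 kJ
For 4× the reaction as written: 4 × (−557) = −2228 kJ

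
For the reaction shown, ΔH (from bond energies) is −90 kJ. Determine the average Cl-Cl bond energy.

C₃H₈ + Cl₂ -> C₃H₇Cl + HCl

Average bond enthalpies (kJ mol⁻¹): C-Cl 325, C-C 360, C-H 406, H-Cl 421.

D(Cl-Cl) ≈ 250 kJ/mol

Let D be the Cl-Cl bond energy.
Σ(broken) = 2×360 + 8×406 + 1×D = 3968 + D
Σ(formed) = 2×360 + 1×325 + 7×406 + 1×421 = 4308
ΔH = Σ(broken) − Σ(formed) = (3968 + D) − (4308) = −340 + D
Setting this equal to −90 kJ gives D = 250 kJ/mol.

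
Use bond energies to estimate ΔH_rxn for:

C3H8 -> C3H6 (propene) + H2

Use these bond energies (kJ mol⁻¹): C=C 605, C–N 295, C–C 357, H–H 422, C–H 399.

ΔH ≈ +128 kJ

Bonds broken (reactants):
  C–C: 2 × 357 = 714
  C–H: 8 × 399 = 3192
  Σ(broken) = 3906 kJ
Bonds formed (products):
  C–C: 1 × 357 = 357
  C–H: 6 × 399 = 2394
  C=C: 1 × 605 = 605
  H–H: 1 × 422 = 422
  Σ(formed) = 3778 kJ
ΔH = Σ(broken) − Σ(formed) = 3906 − 3778 = +128 kJ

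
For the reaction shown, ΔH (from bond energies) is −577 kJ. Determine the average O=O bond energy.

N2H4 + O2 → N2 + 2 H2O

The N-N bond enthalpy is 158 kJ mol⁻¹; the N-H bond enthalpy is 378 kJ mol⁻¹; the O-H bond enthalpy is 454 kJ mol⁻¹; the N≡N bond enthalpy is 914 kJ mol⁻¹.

Let D be the O=O bond energy.
Σ(broken) = 4×378 + 1×158 + 1×D = 1670 + D
Σ(formed) = 1×914 + 4×454 = 2730
ΔH = Σ(broken) − Σ(formed) = (1670 + D) − (2730) = −1060 + D
Setting this equal to −577 kJ gives D = 483 kJ/mol.

D(O=O) ≈ 483 kJ/mol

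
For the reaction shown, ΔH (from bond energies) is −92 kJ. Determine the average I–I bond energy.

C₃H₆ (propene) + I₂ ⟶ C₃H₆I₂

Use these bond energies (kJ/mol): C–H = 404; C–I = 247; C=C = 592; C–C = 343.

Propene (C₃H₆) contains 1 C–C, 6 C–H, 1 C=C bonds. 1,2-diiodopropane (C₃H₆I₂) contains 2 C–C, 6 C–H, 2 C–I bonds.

D(I–I) ≈ 153 kJ/mol

Let D be the I–I bond energy.
Σ(broken) = 1×343 + 6×404 + 1×592 + 1×D = 3359 + D
Σ(formed) = 2×343 + 6×404 + 2×247 = 3604
ΔH = Σ(broken) − Σ(formed) = (3359 + D) − (3604) = −245 + D
Setting this equal to −92 kJ gives D = 153 kJ/mol.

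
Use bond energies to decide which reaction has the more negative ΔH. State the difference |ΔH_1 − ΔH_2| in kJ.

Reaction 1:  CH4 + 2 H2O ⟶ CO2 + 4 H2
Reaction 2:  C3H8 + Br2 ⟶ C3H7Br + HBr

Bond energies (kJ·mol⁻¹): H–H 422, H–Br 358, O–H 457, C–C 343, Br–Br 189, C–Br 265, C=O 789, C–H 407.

Reaction 2, by 217 kJ

Reaction 1:
  Bonds broken (reactants):
    C–H: 4 × 407 = 1628
    O–H: 4 × 457 = 1828
    Σ(broken) = 3456 kJ
  Bonds formed (products):
    C=O: 2 × 789 = 1578
    H–H: 4 × 422 = 1688
    Σ(formed) = 3266 kJ
  ΔH_1 = 3456 − 3266 = +190 kJ
Reaction 2:
  Bonds broken (reactants):
    Br–Br: 1 × 189 = 189
    C–C: 2 × 343 = 686
    C–H: 8 × 407 = 3256
    Σ(broken) = 4131 kJ
  Bonds formed (products):
    C–Br: 1 × 265 = 265
    C–C: 2 × 343 = 686
    C–H: 7 × 407 = 2849
    H–Br: 1 × 358 = 358
    Σ(formed) = 4158 kJ
  ΔH_2 = 4131 − 4158 = −27 kJ
ΔH_1 − ΔH_2 = +217 kJ, so reaction 2 has the more negative ΔH; |ΔH_1 − ΔH_2| = 217 kJ.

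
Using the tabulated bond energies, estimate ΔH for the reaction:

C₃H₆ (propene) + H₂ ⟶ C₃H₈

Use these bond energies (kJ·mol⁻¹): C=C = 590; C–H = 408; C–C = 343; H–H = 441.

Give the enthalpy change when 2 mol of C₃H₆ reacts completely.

ΔH = −256 kJ

Bonds broken (reactants):
  C–C: 1 × 343 = 343
  C–H: 6 × 408 = 2448
  C=C: 1 × 590 = 590
  H–H: 1 × 441 = 441
  Σ(broken) = 3822 kJ
Bonds formed (products):
  C–C: 2 × 343 = 686
  C–H: 8 × 408 = 3264
  Σ(formed) = 3950 kJ
ΔH = Σ(broken) − Σ(formed) = 3822 − 3950 = −128 kJ
For 2× the reaction as written: 2 × (−128) = −256 kJ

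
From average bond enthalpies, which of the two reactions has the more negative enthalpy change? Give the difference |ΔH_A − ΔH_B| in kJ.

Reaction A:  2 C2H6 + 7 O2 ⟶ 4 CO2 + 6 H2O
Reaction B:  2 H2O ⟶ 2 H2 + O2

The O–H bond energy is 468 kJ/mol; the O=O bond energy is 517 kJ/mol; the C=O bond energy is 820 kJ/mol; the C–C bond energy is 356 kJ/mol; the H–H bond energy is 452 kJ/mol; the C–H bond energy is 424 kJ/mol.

Reaction A:
  Bonds broken (reactants):
    C–C: 2 × 356 = 712
    C–H: 12 × 424 = 5088
    O=O: 7 × 517 = 3619
    Σ(broken) = 9419 kJ
  Bonds formed (products):
    C=O: 8 × 820 = 6560
    O–H: 12 × 468 = 5616
    Σ(formed) = 12176 kJ
  ΔH_A = 9419 − 12176 = −2757 kJ
Reaction B:
  Bonds broken (reactants):
    O–H: 4 × 468 = 1872
    Σ(broken) = 1872 kJ
  Bonds formed (products):
    H–H: 2 × 452 = 904
    O=O: 1 × 517 = 517
    Σ(formed) = 1421 kJ
  ΔH_B = 1872 − 1421 = +451 kJ
ΔH_A − ΔH_B = −3208 kJ, so reaction A has the more negative ΔH; |ΔH_A − ΔH_B| = 3208 kJ.

Reaction A, by 3208 kJ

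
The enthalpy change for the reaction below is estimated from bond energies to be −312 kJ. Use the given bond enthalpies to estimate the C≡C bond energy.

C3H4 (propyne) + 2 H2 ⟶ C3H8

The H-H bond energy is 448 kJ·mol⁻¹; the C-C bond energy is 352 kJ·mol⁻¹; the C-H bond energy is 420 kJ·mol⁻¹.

D(C≡C) ≈ 824 kJ/mol

Let D be the C≡C bond energy.
Σ(broken) = 1×D + 1×352 + 4×420 + 2×448 = 2928 + D
Σ(formed) = 2×352 + 8×420 = 4064
ΔH = Σ(broken) − Σ(formed) = (2928 + D) − (4064) = −1136 + D
Setting this equal to −312 kJ gives D = 824 kJ/mol.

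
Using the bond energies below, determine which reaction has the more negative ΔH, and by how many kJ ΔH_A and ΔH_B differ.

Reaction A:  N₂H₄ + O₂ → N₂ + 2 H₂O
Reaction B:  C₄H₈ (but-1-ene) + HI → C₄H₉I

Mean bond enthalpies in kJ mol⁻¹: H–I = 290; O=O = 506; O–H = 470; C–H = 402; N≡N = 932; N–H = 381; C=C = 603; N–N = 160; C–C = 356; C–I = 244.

Reaction A:
  Bonds broken (reactants):
    N–H: 4 × 381 = 1524
    N–N: 1 × 160 = 160
    O=O: 1 × 506 = 506
    Σ(broken) = 2190 kJ
  Bonds formed (products):
    N≡N: 1 × 932 = 932
    O–H: 4 × 470 = 1880
    Σ(formed) = 2812 kJ
  ΔH_A = 2190 − 2812 = −622 kJ
Reaction B:
  Bonds broken (reactants):
    C–C: 2 × 356 = 712
    C–H: 8 × 402 = 3216
    C=C: 1 × 603 = 603
    H–I: 1 × 290 = 290
    Σ(broken) = 4821 kJ
  Bonds formed (products):
    C–C: 3 × 356 = 1068
    C–H: 9 × 402 = 3618
    C–I: 1 × 244 = 244
    Σ(formed) = 4930 kJ
  ΔH_B = 4821 − 4930 = −109 kJ
ΔH_A − ΔH_B = −513 kJ, so reaction A has the more negative ΔH; |ΔH_A − ΔH_B| = 513 kJ.

Reaction A, by 513 kJ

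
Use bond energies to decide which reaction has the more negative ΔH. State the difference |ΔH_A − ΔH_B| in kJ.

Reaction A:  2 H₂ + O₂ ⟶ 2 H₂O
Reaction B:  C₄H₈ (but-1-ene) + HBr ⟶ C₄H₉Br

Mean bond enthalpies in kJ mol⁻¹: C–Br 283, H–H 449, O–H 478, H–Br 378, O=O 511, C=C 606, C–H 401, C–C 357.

Reaction A:
  Bonds broken (reactants):
    H–H: 2 × 449 = 898
    O=O: 1 × 511 = 511
    Σ(broken) = 1409 kJ
  Bonds formed (products):
    O–H: 4 × 478 = 1912
    Σ(formed) = 1912 kJ
  ΔH_A = 1409 − 1912 = −503 kJ
Reaction B:
  Bonds broken (reactants):
    C–C: 2 × 357 = 714
    C–H: 8 × 401 = 3208
    C=C: 1 × 606 = 606
    H–Br: 1 × 378 = 378
    Σ(broken) = 4906 kJ
  Bonds formed (products):
    C–Br: 1 × 283 = 283
    C–C: 3 × 357 = 1071
    C–H: 9 × 401 = 3609
    Σ(formed) = 4963 kJ
  ΔH_B = 4906 − 4963 = −57 kJ
ΔH_A − ΔH_B = −446 kJ, so reaction A has the more negative ΔH; |ΔH_A − ΔH_B| = 446 kJ.

Reaction A, by 446 kJ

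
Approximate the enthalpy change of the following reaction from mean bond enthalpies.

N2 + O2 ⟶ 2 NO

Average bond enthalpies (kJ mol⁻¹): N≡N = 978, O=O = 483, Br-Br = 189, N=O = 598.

Bonds broken (reactants):
  N≡N: 1 × 978 = 978
  O=O: 1 × 483 = 483
  Σ(broken) = 1461 kJ
Bonds formed (products):
  N=O: 2 × 598 = 1196
  Σ(formed) = 1196 kJ
ΔH = Σ(broken) − Σ(formed) = 1461 − 1196 = +265 kJ

ΔH ≈ +265 kJ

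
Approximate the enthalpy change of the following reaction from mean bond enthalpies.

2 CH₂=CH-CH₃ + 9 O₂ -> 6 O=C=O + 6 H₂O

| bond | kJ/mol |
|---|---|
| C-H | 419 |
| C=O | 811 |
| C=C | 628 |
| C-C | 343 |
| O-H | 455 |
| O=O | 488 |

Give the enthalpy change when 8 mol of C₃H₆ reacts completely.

ΔH = −15320 kJ

Bonds broken (reactants):
  C-C: 2 × 343 = 686
  C-H: 12 × 419 = 5028
  C=C: 2 × 628 = 1256
  O=O: 9 × 488 = 4392
  Σ(broken) = 11362 kJ
Bonds formed (products):
  C=O: 12 × 811 = 9732
  O-H: 12 × 455 = 5460
  Σ(formed) = 15192 kJ
ΔH = Σ(broken) − Σ(formed) = 11362 − 15192 = −3830 kJ
For 4× the reaction as written: 4 × (−3830) = −15320 kJ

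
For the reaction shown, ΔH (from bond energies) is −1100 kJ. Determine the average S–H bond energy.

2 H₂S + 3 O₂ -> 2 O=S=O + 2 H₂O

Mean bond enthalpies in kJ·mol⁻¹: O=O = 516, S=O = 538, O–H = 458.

Let D be the S–H bond energy.
Σ(broken) = 3×516 + 4×D = 1548 + 4D
Σ(formed) = 4×458 + 4×538 = 3984
ΔH = Σ(broken) − Σ(formed) = (1548 + 4D) − (3984) = −2436 + 4D
Setting this equal to −1100 kJ gives 4D = 1336, so D = 334 kJ/mol.

D(S–H) ≈ 334 kJ/mol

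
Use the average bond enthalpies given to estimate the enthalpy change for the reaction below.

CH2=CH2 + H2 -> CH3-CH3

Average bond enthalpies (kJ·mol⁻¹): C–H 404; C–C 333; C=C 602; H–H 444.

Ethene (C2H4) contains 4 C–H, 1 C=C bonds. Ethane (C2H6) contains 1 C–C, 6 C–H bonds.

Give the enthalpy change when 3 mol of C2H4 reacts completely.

Bonds broken (reactants):
  C–H: 4 × 404 = 1616
  C=C: 1 × 602 = 602
  H–H: 1 × 444 = 444
  Σ(broken) = 2662 kJ
Bonds formed (products):
  C–C: 1 × 333 = 333
  C–H: 6 × 404 = 2424
  Σ(formed) = 2757 kJ
ΔH = Σ(broken) − Σ(formed) = 2662 − 2757 = −95 kJ
For 3× the reaction as written: 3 × (−95) = −285 kJ

ΔH = −285 kJ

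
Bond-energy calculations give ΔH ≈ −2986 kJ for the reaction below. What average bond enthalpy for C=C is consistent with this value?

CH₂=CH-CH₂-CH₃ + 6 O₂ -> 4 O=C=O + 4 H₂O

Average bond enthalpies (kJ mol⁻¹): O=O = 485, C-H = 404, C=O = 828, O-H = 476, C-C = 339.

D(C=C) ≈ 626 kJ/mol

Let D be the C=C bond energy.
Σ(broken) = 2×339 + 8×404 + 1×D + 6×485 = 6820 + D
Σ(formed) = 8×828 + 8×476 = 10432
ΔH = Σ(broken) − Σ(formed) = (6820 + D) − (10432) = −3612 + D
Setting this equal to −2986 kJ gives D = 626 kJ/mol.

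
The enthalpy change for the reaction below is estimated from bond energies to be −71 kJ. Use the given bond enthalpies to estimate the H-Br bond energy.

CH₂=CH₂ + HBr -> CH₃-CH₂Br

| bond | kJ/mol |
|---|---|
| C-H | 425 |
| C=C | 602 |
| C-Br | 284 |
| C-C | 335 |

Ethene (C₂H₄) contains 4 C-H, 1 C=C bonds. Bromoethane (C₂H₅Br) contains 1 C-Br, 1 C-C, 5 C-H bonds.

Let D be the H-Br bond energy.
Σ(broken) = 4×425 + 1×602 + 1×D = 2302 + D
Σ(formed) = 1×284 + 1×335 + 5×425 = 2744
ΔH = Σ(broken) − Σ(formed) = (2302 + D) − (2744) = −442 + D
Setting this equal to −71 kJ gives D = 371 kJ/mol.

D(H-Br) ≈ 371 kJ/mol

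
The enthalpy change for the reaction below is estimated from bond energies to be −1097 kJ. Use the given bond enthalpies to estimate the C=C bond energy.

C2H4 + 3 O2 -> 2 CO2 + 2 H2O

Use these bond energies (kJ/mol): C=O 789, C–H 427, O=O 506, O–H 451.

D(C=C) ≈ 637 kJ/mol

Let D be the C=C bond energy.
Σ(broken) = 4×427 + 1×D + 3×506 = 3226 + D
Σ(formed) = 4×789 + 4×451 = 4960
ΔH = Σ(broken) − Σ(formed) = (3226 + D) − (4960) = −1734 + D
Setting this equal to −1097 kJ gives D = 637 kJ/mol.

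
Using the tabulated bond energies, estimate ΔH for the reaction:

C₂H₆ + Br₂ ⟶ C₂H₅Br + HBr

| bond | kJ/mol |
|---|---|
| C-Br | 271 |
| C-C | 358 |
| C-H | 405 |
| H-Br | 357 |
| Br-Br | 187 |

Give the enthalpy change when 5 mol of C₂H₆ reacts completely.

Bonds broken (reactants):
  Br-Br: 1 × 187 = 187
  C-C: 1 × 358 = 358
  C-H: 6 × 405 = 2430
  Σ(broken) = 2975 kJ
Bonds formed (products):
  C-Br: 1 × 271 = 271
  C-C: 1 × 358 = 358
  C-H: 5 × 405 = 2025
  H-Br: 1 × 357 = 357
  Σ(formed) = 3011 kJ
ΔH = Σ(broken) − Σ(formed) = 2975 − 3011 = −36 kJ
For 5× the reaction as written: 5 × (−36) = −180 kJ

ΔH = −180 kJ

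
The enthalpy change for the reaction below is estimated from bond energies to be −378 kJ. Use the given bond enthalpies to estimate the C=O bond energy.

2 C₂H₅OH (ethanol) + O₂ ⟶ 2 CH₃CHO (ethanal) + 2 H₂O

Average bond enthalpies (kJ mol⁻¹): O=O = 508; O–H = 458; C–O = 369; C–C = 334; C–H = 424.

Let D be the C=O bond energy.
Σ(broken) = 2×334 + 10×424 + 2×369 + 2×458 + 1×508 = 7070
Σ(formed) = 2×334 + 8×424 + 2×D + 4×458 = 5892 + 2D
ΔH = Σ(broken) − Σ(formed) = (7070) − (5892 + 2D) = +1178 − 2D
Setting this equal to −378 kJ gives 2D = 1556, so D = 778 kJ/mol.

D(C=O) ≈ 778 kJ/mol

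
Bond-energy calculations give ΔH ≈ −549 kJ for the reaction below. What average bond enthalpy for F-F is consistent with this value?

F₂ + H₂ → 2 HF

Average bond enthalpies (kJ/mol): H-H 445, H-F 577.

Let D be the F-F bond energy.
Σ(broken) = 1×D + 1×445 = 445 + D
Σ(formed) = 2×577 = 1154
ΔH = Σ(broken) − Σ(formed) = (445 + D) − (1154) = −709 + D
Setting this equal to −549 kJ gives D = 160 kJ/mol.

D(F-F) ≈ 160 kJ/mol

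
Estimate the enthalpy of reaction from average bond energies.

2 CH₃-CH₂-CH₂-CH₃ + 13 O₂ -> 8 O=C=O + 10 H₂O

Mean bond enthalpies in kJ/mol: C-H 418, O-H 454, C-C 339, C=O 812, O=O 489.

ΔH ≈ −5321 kJ

Bonds broken (reactants):
  C-C: 6 × 339 = 2034
  C-H: 20 × 418 = 8360
  O=O: 13 × 489 = 6357
  Σ(broken) = 16751 kJ
Bonds formed (products):
  C=O: 16 × 812 = 12992
  O-H: 20 × 454 = 9080
  Σ(formed) = 22072 kJ
ΔH = Σ(broken) − Σ(formed) = 16751 − 22072 = −5321 kJ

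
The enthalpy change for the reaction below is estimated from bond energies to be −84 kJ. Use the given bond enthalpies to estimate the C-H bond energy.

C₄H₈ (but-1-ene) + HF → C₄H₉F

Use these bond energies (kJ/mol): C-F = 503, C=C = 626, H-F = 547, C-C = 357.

Let D be the C-H bond energy.
Σ(broken) = 2×357 + 8×D + 1×626 + 1×547 = 1887 + 8D
Σ(formed) = 3×357 + 1×503 + 9×D = 1574 + 9D
ΔH = Σ(broken) − Σ(formed) = (1887 + 8D) − (1574 + 9D) = +313 − D
Setting this equal to −84 kJ gives D = 397 kJ/mol.

D(C-H) ≈ 397 kJ/mol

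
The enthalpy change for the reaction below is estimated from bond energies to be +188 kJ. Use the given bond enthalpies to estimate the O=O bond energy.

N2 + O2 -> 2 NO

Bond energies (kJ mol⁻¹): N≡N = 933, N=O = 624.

Let D be the O=O bond energy.
Σ(broken) = 1×933 + 1×D = 933 + D
Σ(formed) = 2×624 = 1248
ΔH = Σ(broken) − Σ(formed) = (933 + D) − (1248) = −315 + D
Setting this equal to +188 kJ gives D = 503 kJ/mol.

D(O=O) ≈ 503 kJ/mol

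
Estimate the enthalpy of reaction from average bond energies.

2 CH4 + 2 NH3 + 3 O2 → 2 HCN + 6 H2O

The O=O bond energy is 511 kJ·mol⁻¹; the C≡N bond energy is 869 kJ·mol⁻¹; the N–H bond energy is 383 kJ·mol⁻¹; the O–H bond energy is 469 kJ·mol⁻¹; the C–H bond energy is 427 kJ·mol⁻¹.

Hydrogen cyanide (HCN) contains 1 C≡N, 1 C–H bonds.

ΔH ≈ −973 kJ

Bonds broken (reactants):
  C–H: 8 × 427 = 3416
  N–H: 6 × 383 = 2298
  O=O: 3 × 511 = 1533
  Σ(broken) = 7247 kJ
Bonds formed (products):
  C≡N: 2 × 869 = 1738
  C–H: 2 × 427 = 854
  O–H: 12 × 469 = 5628
  Σ(formed) = 8220 kJ
ΔH = Σ(broken) − Σ(formed) = 7247 − 8220 = −973 kJ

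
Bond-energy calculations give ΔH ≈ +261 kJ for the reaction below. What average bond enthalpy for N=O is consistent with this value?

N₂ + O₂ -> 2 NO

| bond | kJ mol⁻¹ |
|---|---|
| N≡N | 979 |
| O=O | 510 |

D(N=O) ≈ 614 kJ/mol

Let D be the N=O bond energy.
Σ(broken) = 1×979 + 1×510 = 1489
Σ(formed) = 2×D = 2D
ΔH = Σ(broken) − Σ(formed) = (1489) − (2D) = +1489 − 2D
Setting this equal to +261 kJ gives 2D = 1228, so D = 614 kJ/mol.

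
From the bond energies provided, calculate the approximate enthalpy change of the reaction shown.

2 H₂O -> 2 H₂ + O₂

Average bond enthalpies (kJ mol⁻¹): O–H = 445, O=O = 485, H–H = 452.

ΔH ≈ +391 kJ

Bonds broken (reactants):
  O–H: 4 × 445 = 1780
  Σ(broken) = 1780 kJ
Bonds formed (products):
  H–H: 2 × 452 = 904
  O=O: 1 × 485 = 485
  Σ(formed) = 1389 kJ
ΔH = Σ(broken) − Σ(formed) = 1780 − 1389 = +391 kJ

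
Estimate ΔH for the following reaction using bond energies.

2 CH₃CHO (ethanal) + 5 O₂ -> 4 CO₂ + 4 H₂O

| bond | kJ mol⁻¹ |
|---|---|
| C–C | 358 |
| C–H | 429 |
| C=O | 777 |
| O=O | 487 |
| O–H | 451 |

ΔH ≈ −1687 kJ

Bonds broken (reactants):
  C–C: 2 × 358 = 716
  C–H: 8 × 429 = 3432
  C=O: 2 × 777 = 1554
  O=O: 5 × 487 = 2435
  Σ(broken) = 8137 kJ
Bonds formed (products):
  C=O: 8 × 777 = 6216
  O–H: 8 × 451 = 3608
  Σ(formed) = 9824 kJ
ΔH = Σ(broken) − Σ(formed) = 8137 − 9824 = −1687 kJ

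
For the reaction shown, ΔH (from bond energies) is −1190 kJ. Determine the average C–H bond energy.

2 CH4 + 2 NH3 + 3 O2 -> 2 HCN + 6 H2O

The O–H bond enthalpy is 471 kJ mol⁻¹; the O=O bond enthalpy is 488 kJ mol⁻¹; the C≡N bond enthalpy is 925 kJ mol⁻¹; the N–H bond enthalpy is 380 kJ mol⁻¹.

D(C–H) ≈ 428 kJ/mol

Let D be the C–H bond energy.
Σ(broken) = 8×D + 6×380 + 3×488 = 3744 + 8D
Σ(formed) = 2×925 + 2×D + 12×471 = 7502 + 2D
ΔH = Σ(broken) − Σ(formed) = (3744 + 8D) − (7502 + 2D) = −3758 + 6D
Setting this equal to −1190 kJ gives 6D = 2568, so D = 428 kJ/mol.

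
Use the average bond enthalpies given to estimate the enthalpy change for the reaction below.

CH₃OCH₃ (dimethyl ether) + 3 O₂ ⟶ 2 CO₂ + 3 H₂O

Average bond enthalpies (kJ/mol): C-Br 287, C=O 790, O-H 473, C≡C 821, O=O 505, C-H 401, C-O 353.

Bonds broken (reactants):
  C-H: 6 × 401 = 2406
  C-O: 2 × 353 = 706
  O=O: 3 × 505 = 1515
  Σ(broken) = 4627 kJ
Bonds formed (products):
  C=O: 4 × 790 = 3160
  O-H: 6 × 473 = 2838
  Σ(formed) = 5998 kJ
ΔH = Σ(broken) − Σ(formed) = 4627 − 5998 = −1371 kJ

ΔH ≈ −1371 kJ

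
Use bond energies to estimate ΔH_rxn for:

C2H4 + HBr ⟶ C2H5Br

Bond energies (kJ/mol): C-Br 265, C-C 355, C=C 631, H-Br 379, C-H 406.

Bonds broken (reactants):
  C-H: 4 × 406 = 1624
  C=C: 1 × 631 = 631
  H-Br: 1 × 379 = 379
  Σ(broken) = 2634 kJ
Bonds formed (products):
  C-Br: 1 × 265 = 265
  C-C: 1 × 355 = 355
  C-H: 5 × 406 = 2030
  Σ(formed) = 2650 kJ
ΔH = Σ(broken) − Σ(formed) = 2634 − 2650 = −16 kJ

ΔH ≈ −16 kJ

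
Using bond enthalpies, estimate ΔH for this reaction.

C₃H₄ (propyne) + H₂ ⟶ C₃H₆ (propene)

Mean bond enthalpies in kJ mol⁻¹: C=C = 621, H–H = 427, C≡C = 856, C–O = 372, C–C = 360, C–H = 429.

ΔH ≈ −196 kJ

Bonds broken (reactants):
  C≡C: 1 × 856 = 856
  C–C: 1 × 360 = 360
  C–H: 4 × 429 = 1716
  H–H: 1 × 427 = 427
  Σ(broken) = 3359 kJ
Bonds formed (products):
  C–C: 1 × 360 = 360
  C–H: 6 × 429 = 2574
  C=C: 1 × 621 = 621
  Σ(formed) = 3555 kJ
ΔH = Σ(broken) − Σ(formed) = 3359 − 3555 = −196 kJ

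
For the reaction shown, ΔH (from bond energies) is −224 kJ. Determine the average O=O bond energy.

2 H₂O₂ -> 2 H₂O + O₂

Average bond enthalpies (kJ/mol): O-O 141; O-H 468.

Let D be the O=O bond energy.
Σ(broken) = 4×468 + 2×141 = 2154
Σ(formed) = 4×468 + 1×D = 1872 + D
ΔH = Σ(broken) − Σ(formed) = (2154) − (1872 + D) = +282 − D
Setting this equal to −224 kJ gives D = 506 kJ/mol.

D(O=O) ≈ 506 kJ/mol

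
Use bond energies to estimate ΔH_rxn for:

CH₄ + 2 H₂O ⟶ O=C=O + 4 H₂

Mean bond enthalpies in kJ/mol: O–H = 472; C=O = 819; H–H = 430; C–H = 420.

Bonds broken (reactants):
  C–H: 4 × 420 = 1680
  O–H: 4 × 472 = 1888
  Σ(broken) = 3568 kJ
Bonds formed (products):
  C=O: 2 × 819 = 1638
  H–H: 4 × 430 = 1720
  Σ(formed) = 3358 kJ
ΔH = Σ(broken) − Σ(formed) = 3568 − 3358 = +210 kJ

ΔH ≈ +210 kJ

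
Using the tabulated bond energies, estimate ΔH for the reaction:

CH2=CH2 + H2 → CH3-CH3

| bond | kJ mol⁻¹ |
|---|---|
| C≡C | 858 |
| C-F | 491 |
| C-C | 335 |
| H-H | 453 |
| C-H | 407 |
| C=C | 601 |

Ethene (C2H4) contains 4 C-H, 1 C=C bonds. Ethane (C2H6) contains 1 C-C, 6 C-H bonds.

Bonds broken (reactants):
  C-H: 4 × 407 = 1628
  C=C: 1 × 601 = 601
  H-H: 1 × 453 = 453
  Σ(broken) = 2682 kJ
Bonds formed (products):
  C-C: 1 × 335 = 335
  C-H: 6 × 407 = 2442
  Σ(formed) = 2777 kJ
ΔH = Σ(broken) − Σ(formed) = 2682 − 2777 = −95 kJ

ΔH ≈ −95 kJ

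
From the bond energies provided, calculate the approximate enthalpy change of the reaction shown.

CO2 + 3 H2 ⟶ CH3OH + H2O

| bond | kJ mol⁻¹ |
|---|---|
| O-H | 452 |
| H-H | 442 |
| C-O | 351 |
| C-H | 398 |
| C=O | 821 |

Bonds broken (reactants):
  C=O: 2 × 821 = 1642
  H-H: 3 × 442 = 1326
  Σ(broken) = 2968 kJ
Bonds formed (products):
  C-H: 3 × 398 = 1194
  C-O: 1 × 351 = 351
  O-H: 3 × 452 = 1356
  Σ(formed) = 2901 kJ
ΔH = Σ(broken) − Σ(formed) = 2968 − 2901 = +67 kJ

ΔH ≈ +67 kJ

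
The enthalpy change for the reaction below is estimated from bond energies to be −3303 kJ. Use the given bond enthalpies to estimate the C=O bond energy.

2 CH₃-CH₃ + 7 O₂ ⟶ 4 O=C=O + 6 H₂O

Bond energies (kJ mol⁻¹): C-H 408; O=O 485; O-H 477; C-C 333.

Let D be the C=O bond energy.
Σ(broken) = 2×333 + 12×408 + 7×485 = 8957
Σ(formed) = 8×D + 12×477 = 5724 + 8D
ΔH = Σ(broken) − Σ(formed) = (8957) − (5724 + 8D) = +3233 − 8D
Setting this equal to −3303 kJ gives 8D = 6536, so D = 817 kJ/mol.

D(C=O) ≈ 817 kJ/mol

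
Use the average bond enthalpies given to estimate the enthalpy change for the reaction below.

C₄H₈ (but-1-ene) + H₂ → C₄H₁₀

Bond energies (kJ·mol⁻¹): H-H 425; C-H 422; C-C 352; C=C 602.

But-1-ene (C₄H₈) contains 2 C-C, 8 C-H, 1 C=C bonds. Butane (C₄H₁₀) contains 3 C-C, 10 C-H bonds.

Bonds broken (reactants):
  C-C: 2 × 352 = 704
  C-H: 8 × 422 = 3376
  C=C: 1 × 602 = 602
  H-H: 1 × 425 = 425
  Σ(broken) = 5107 kJ
Bonds formed (products):
  C-C: 3 × 352 = 1056
  C-H: 10 × 422 = 4220
  Σ(formed) = 5276 kJ
ΔH = Σ(broken) − Σ(formed) = 5107 − 5276 = −169 kJ

ΔH ≈ −169 kJ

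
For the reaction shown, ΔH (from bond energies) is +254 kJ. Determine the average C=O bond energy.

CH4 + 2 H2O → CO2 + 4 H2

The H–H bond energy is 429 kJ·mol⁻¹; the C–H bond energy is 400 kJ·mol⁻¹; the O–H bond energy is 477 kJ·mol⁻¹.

Let D be the C=O bond energy.
Σ(broken) = 4×400 + 4×477 = 3508
Σ(formed) = 2×D + 4×429 = 1716 + 2D
ΔH = Σ(broken) − Σ(formed) = (3508) − (1716 + 2D) = +1792 − 2D
Setting this equal to +254 kJ gives 2D = 1538, so D = 769 kJ/mol.

D(C=O) ≈ 769 kJ/mol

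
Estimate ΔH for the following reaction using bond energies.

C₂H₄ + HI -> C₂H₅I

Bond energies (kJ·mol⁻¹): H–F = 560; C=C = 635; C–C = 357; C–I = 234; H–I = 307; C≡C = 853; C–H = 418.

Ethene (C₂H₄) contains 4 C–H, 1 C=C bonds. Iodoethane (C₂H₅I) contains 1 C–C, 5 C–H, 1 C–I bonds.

Bonds broken (reactants):
  C–H: 4 × 418 = 1672
  C=C: 1 × 635 = 635
  H–I: 1 × 307 = 307
  Σ(broken) = 2614 kJ
Bonds formed (products):
  C–C: 1 × 357 = 357
  C–H: 5 × 418 = 2090
  C–I: 1 × 234 = 234
  Σ(formed) = 2681 kJ
ΔH = Σ(broken) − Σ(formed) = 2614 − 2681 = −67 kJ

ΔH ≈ −67 kJ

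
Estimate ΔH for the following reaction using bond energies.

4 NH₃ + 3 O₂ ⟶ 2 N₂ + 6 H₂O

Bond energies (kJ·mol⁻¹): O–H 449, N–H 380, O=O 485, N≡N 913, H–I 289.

Bonds broken (reactants):
  N–H: 12 × 380 = 4560
  O=O: 3 × 485 = 1455
  Σ(broken) = 6015 kJ
Bonds formed (products):
  N≡N: 2 × 913 = 1826
  O–H: 12 × 449 = 5388
  Σ(formed) = 7214 kJ
ΔH = Σ(broken) − Σ(formed) = 6015 − 7214 = −1199 kJ

ΔH ≈ −1199 kJ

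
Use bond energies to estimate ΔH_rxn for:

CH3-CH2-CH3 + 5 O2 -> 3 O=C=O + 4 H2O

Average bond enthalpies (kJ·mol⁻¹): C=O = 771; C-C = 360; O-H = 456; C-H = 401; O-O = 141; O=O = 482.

Bonds broken (reactants):
  C-C: 2 × 360 = 720
  C-H: 8 × 401 = 3208
  O=O: 5 × 482 = 2410
  Σ(broken) = 6338 kJ
Bonds formed (products):
  C=O: 6 × 771 = 4626
  O-H: 8 × 456 = 3648
  Σ(formed) = 8274 kJ
ΔH = Σ(broken) − Σ(formed) = 6338 − 8274 = −1936 kJ

ΔH ≈ −1936 kJ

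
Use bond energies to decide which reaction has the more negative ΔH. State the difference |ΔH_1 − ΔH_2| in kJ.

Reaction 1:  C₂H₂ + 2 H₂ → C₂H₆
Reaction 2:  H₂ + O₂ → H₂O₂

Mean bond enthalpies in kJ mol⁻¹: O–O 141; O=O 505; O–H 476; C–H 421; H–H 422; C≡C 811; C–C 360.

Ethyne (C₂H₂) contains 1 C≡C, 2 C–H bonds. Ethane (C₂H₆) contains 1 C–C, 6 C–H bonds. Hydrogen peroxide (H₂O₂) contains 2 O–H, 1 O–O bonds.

Reaction 1, by 223 kJ

Reaction 1:
  Bonds broken (reactants):
    C≡C: 1 × 811 = 811
    C–H: 2 × 421 = 842
    H–H: 2 × 422 = 844
    Σ(broken) = 2497 kJ
  Bonds formed (products):
    C–C: 1 × 360 = 360
    C–H: 6 × 421 = 2526
    Σ(formed) = 2886 kJ
  ΔH_1 = 2497 − 2886 = −389 kJ
Reaction 2:
  Bonds broken (reactants):
    H–H: 1 × 422 = 422
    O=O: 1 × 505 = 505
    Σ(broken) = 927 kJ
  Bonds formed (products):
    O–H: 2 × 476 = 952
    O–O: 1 × 141 = 141
    Σ(formed) = 1093 kJ
  ΔH_2 = 927 − 1093 = −166 kJ
ΔH_1 − ΔH_2 = −223 kJ, so reaction 1 has the more negative ΔH; |ΔH_1 − ΔH_2| = 223 kJ.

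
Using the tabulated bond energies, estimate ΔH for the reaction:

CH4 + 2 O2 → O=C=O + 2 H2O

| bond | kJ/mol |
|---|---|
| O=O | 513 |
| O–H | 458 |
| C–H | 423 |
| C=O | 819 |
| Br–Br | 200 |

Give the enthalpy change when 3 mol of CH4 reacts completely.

ΔH = −2256 kJ

Bonds broken (reactants):
  C–H: 4 × 423 = 1692
  O=O: 2 × 513 = 1026
  Σ(broken) = 2718 kJ
Bonds formed (products):
  C=O: 2 × 819 = 1638
  O–H: 4 × 458 = 1832
  Σ(formed) = 3470 kJ
ΔH = Σ(broken) − Σ(formed) = 2718 − 3470 = −752 kJ
For 3× the reaction as written: 3 × (−752) = −2256 kJ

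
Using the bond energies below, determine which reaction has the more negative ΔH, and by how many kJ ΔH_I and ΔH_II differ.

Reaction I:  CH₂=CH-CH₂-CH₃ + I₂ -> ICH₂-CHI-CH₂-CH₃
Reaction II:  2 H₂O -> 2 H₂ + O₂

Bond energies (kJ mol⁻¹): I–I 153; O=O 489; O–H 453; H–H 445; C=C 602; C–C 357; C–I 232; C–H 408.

Reaction I:
  Bonds broken (reactants):
    C–C: 2 × 357 = 714
    C–H: 8 × 408 = 3264
    C=C: 1 × 602 = 602
    I–I: 1 × 153 = 153
    Σ(broken) = 4733 kJ
  Bonds formed (products):
    C–C: 3 × 357 = 1071
    C–H: 8 × 408 = 3264
    C–I: 2 × 232 = 464
    Σ(formed) = 4799 kJ
  ΔH_I = 4733 − 4799 = −66 kJ
Reaction II:
  Bonds broken (reactants):
    O–H: 4 × 453 = 1812
    Σ(broken) = 1812 kJ
  Bonds formed (products):
    H–H: 2 × 445 = 890
    O=O: 1 × 489 = 489
    Σ(formed) = 1379 kJ
  ΔH_II = 1812 − 1379 = +433 kJ
ΔH_I − ΔH_II = −499 kJ, so reaction I has the more negative ΔH; |ΔH_I − ΔH_II| = 499 kJ.

Reaction I, by 499 kJ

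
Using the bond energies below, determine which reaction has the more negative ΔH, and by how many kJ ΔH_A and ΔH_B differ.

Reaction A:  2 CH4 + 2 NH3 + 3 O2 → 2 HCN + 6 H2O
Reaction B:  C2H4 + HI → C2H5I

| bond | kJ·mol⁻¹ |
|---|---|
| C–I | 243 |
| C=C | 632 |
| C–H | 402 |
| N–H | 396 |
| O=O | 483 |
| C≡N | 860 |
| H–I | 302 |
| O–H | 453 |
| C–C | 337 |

Reaction A, by 871 kJ

Reaction A:
  Bonds broken (reactants):
    C–H: 8 × 402 = 3216
    N–H: 6 × 396 = 2376
    O=O: 3 × 483 = 1449
    Σ(broken) = 7041 kJ
  Bonds formed (products):
    C≡N: 2 × 860 = 1720
    C–H: 2 × 402 = 804
    O–H: 12 × 453 = 5436
    Σ(formed) = 7960 kJ
  ΔH_A = 7041 − 7960 = −919 kJ
Reaction B:
  Bonds broken (reactants):
    C–H: 4 × 402 = 1608
    C=C: 1 × 632 = 632
    H–I: 1 × 302 = 302
    Σ(broken) = 2542 kJ
  Bonds formed (products):
    C–C: 1 × 337 = 337
    C–H: 5 × 402 = 2010
    C–I: 1 × 243 = 243
    Σ(formed) = 2590 kJ
  ΔH_B = 2542 − 2590 = −48 kJ
ΔH_A − ΔH_B = −871 kJ, so reaction A has the more negative ΔH; |ΔH_A − ΔH_B| = 871 kJ.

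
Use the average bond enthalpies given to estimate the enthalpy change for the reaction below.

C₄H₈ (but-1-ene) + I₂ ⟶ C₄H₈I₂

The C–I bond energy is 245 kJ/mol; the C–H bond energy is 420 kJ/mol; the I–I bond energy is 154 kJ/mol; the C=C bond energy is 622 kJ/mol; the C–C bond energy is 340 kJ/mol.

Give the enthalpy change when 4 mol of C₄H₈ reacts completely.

ΔH = −216 kJ

Bonds broken (reactants):
  C–C: 2 × 340 = 680
  C–H: 8 × 420 = 3360
  C=C: 1 × 622 = 622
  I–I: 1 × 154 = 154
  Σ(broken) = 4816 kJ
Bonds formed (products):
  C–C: 3 × 340 = 1020
  C–H: 8 × 420 = 3360
  C–I: 2 × 245 = 490
  Σ(formed) = 4870 kJ
ΔH = Σ(broken) − Σ(formed) = 4816 − 4870 = −54 kJ
For 4× the reaction as written: 4 × (−54) = −216 kJ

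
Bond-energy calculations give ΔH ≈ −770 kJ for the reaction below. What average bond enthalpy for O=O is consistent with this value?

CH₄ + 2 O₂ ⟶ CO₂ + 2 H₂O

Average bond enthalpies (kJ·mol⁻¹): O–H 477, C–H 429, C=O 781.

Let D be the O=O bond energy.
Σ(broken) = 4×429 + 2×D = 1716 + 2D
Σ(formed) = 2×781 + 4×477 = 3470
ΔH = Σ(broken) − Σ(formed) = (1716 + 2D) − (3470) = −1754 + 2D
Setting this equal to −770 kJ gives 2D = 984, so D = 492 kJ/mol.

D(O=O) ≈ 492 kJ/mol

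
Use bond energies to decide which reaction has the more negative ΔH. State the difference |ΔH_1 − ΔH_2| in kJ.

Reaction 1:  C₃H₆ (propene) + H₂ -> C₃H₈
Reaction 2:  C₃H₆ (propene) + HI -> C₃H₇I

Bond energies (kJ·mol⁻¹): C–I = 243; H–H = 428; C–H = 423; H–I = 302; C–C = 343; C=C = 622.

Reaction 1:
  Bonds broken (reactants):
    C–C: 1 × 343 = 343
    C–H: 6 × 423 = 2538
    C=C: 1 × 622 = 622
    H–H: 1 × 428 = 428
    Σ(broken) = 3931 kJ
  Bonds formed (products):
    C–C: 2 × 343 = 686
    C–H: 8 × 423 = 3384
    Σ(formed) = 4070 kJ
  ΔH_1 = 3931 − 4070 = −139 kJ
Reaction 2:
  Bonds broken (reactants):
    C–C: 1 × 343 = 343
    C–H: 6 × 423 = 2538
    C=C: 1 × 622 = 622
    H–I: 1 × 302 = 302
    Σ(broken) = 3805 kJ
  Bonds formed (products):
    C–C: 2 × 343 = 686
    C–H: 7 × 423 = 2961
    C–I: 1 × 243 = 243
    Σ(formed) = 3890 kJ
  ΔH_2 = 3805 − 3890 = −85 kJ
ΔH_1 − ΔH_2 = −54 kJ, so reaction 1 has the more negative ΔH; |ΔH_1 − ΔH_2| = 54 kJ.

Reaction 1, by 54 kJ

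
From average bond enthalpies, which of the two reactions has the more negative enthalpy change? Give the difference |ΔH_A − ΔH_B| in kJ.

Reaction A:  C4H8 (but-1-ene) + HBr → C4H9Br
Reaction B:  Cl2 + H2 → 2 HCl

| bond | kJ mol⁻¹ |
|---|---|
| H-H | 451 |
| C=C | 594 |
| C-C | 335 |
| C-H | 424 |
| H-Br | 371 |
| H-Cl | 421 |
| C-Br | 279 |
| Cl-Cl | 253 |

Reaction B, by 65 kJ

Reaction A:
  Bonds broken (reactants):
    C-C: 2 × 335 = 670
    C-H: 8 × 424 = 3392
    C=C: 1 × 594 = 594
    H-Br: 1 × 371 = 371
    Σ(broken) = 5027 kJ
  Bonds formed (products):
    C-Br: 1 × 279 = 279
    C-C: 3 × 335 = 1005
    C-H: 9 × 424 = 3816
    Σ(formed) = 5100 kJ
  ΔH_A = 5027 − 5100 = −73 kJ
Reaction B:
  Bonds broken (reactants):
    Cl-Cl: 1 × 253 = 253
    H-H: 1 × 451 = 451
    Σ(broken) = 704 kJ
  Bonds formed (products):
    H-Cl: 2 × 421 = 842
    Σ(formed) = 842 kJ
  ΔH_B = 704 − 842 = −138 kJ
ΔH_A − ΔH_B = +65 kJ, so reaction B has the more negative ΔH; |ΔH_A − ΔH_B| = 65 kJ.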